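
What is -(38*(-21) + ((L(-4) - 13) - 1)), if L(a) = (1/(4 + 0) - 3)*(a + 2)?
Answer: 1613/2 ≈ 806.50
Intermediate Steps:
L(a) = -11/2 - 11*a/4 (L(a) = (1/4 - 3)*(2 + a) = -11*(2 + a)/4 = -11/2 - 11*a/4)
-(38*(-21) + ((L(-4) - 13) - 1)) = -(38*(-21) + (((-11/2 - 11/4*(-4)) - 13) - 1)) = -(-798 + (((-11/2 + 11) - 13) - 1)) = -(-798 + ((11/2 - 13) - 1)) = -(-798 + (-15/2 - 1)) = -(-798 - 17/2) = -1*(-1613/2) = 1613/2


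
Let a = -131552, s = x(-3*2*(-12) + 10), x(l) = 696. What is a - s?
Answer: -132248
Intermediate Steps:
s = 696
a - s = -131552 - 1*696 = -131552 - 696 = -132248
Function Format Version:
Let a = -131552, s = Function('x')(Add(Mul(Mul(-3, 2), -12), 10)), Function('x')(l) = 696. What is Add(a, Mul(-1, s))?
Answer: -132248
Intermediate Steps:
s = 696
Add(a, Mul(-1, s)) = Add(-131552, Mul(-1, 696)) = Add(-131552, -696) = -132248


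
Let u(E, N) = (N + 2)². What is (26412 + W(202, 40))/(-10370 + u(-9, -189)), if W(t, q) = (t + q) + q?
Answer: 26694/24599 ≈ 1.0852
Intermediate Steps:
u(E, N) = (2 + N)²
W(t, q) = t + 2*q (W(t, q) = (q + t) + q = t + 2*q)
(26412 + W(202, 40))/(-10370 + u(-9, -189)) = (26412 + (202 + 2*40))/(-10370 + (2 - 189)²) = (26412 + (202 + 80))/(-10370 + (-187)²) = (26412 + 282)/(-10370 + 34969) = 26694/24599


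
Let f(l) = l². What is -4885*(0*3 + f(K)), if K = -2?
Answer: -19540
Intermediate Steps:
-4885*(0*3 + f(K)) = -4885*(0*3 + (-2)²) = -4885*(0 + 4) = -4885*4 = -19540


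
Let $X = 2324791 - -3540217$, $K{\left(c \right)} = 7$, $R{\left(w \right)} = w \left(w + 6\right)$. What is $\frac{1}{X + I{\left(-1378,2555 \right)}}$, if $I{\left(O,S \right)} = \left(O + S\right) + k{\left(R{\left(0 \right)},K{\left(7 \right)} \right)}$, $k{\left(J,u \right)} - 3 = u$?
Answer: $\frac{1}{5866195} \approx 1.7047 \cdot 10^{-7}$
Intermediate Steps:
$R{\left(w \right)} = w \left(6 + w\right)$
$k{\left(J,u \right)} = 3 + u$
$I{\left(O,S \right)} = 10 + O + S$ ($I{\left(O,S \right)} = \left(O + S\right) + \left(3 + 7\right) = \left(O + S\right) + 10 = 10 + O + S$)
$X = 5865008$ ($X = 2324791 + 3540217 = 5865008$)
$\frac{1}{X + I{\left(-1378,2555 \right)}} = \frac{1}{5865008 + \left(10 - 1378 + 2555\right)} = \frac{1}{5865008 + 1187} = \frac{1}{5866195}$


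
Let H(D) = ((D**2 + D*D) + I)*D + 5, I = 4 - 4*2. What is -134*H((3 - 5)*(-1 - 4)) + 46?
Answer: -263264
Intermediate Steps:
I = -4 (I = 4 - 8 = -4)
H(D) = 5 + D*(-4 + 2*D**2) (H(D) = ((D**2 + D*D) - 4)*D + 5 = ((D**2 + D**2) - 4)*D + 5 = (2*D**2 - 4)*D + 5 = (-4 + 2*D**2)*D + 5 = D*(-4 + 2*D**2) + 5 = 5 + D*(-4 + 2*D**2))
-134*H((3 - 5)*(-1 - 4)) + 46 = -134*(5 - 4*(3 - 5)*(-1 - 4) + 2*((3 - 5)*(-1 - 4))**3) + 46 = -134*(5 - (-8)*(-5) + 2*(-2*(-5))**3) + 46 = -134*(5 - 4*10 + 2*10**3) + 46 = -134*(5 - 40 + 2*1000) + 46 = -134*(5 - 40 + 2000) + 46 = -134*1965 + 46 = -263310 + 46 = -263264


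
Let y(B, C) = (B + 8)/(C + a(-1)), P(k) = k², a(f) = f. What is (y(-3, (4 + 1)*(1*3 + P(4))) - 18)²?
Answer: 2845969/8836 ≈ 322.09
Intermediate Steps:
y(B, C) = (8 + B)/(-1 + C) (y(B, C) = (B + 8)/(C - 1) = (8 + B)/(-1 + C))
(y(-3, (4 + 1)*(1*3 + P(4))) - 18)² = ((8 - 3)/(-1 + (4 + 1)*(1*3 + 4²)) - 18)² = (5/(-1 + 5*(3 + 16)) - 18)² = (5/(-1 + 5*19) - 18)² = (5/(-1 + 95) - 18)² = (5/94 - 18)² = (-1687/94)² = 2845969/8836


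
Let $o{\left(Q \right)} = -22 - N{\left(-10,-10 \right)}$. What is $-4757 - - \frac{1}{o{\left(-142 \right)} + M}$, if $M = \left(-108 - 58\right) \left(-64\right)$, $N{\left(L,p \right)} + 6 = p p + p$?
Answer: $- \frac{50034125}{10518} \approx -4757.0$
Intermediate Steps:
$N{\left(L,p \right)} = -6 + p + p^{2}$ ($N{\left(L,p \right)} = -6 + \left(p p + p\right) = -6 + \left(p^{2} + p\right) = -6 + \left(p + p^{2}\right) = -6 + p + p^{2}$)
$M = 10624$ ($M = \left(-166\right) \left(-64\right) = 10624$)
$o{\left(Q \right)} = -106$ ($o{\left(Q \right)} = -22 - \left(-6 - 10 + \left(-10\right)^{2}\right) = -22 - \left(-6 - 10 + 100\right) = -22 - 84 = -106$)
$-4757 - - \frac{1}{o{\left(-142 \right)} + M} = -4757 - - \frac{1}{-106 + 10624} = -4757 - - \frac{1}{10518} = -4757 + \frac{1}{10518} = - \frac{50034125}{10518}$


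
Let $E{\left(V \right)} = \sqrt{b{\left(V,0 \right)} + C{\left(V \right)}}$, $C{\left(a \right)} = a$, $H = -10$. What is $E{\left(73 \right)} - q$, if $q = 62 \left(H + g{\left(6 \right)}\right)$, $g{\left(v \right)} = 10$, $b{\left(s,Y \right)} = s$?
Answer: $\sqrt{146} \approx 12.083$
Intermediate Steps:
$E{\left(V \right)} = \sqrt{2} \sqrt{V}$ ($E{\left(V \right)} = \sqrt{V + V} = \sqrt{2 V} = \sqrt{2} \sqrt{V}$)
$q = 0$ ($q = 62 \left(-10 + 10\right) = 62 \cdot 0 = 0$)
$E{\left(73 \right)} - q = \sqrt{2} \sqrt{73} - 0 = \sqrt{146} + 0 = \sqrt{146}$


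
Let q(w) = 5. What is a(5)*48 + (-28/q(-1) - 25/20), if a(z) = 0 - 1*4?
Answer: -3977/20 ≈ -198.85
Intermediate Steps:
a(z) = -4 (a(z) = 0 - 4 = -4)
a(5)*48 + (-28/q(-1) - 25/20) = -4*48 + (-28/5 - 25/20) = -192 + (-28*⅕ - 25*1/20) = -192 + (-28/5 - 5/4) = -192 - 137/20 = -3977/20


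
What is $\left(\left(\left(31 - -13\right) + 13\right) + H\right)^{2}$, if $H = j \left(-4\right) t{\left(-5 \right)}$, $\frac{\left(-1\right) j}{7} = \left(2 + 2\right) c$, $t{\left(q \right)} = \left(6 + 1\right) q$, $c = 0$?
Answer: $3249$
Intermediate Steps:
$t{\left(q \right)} = 7 q$
$j = 0$ ($j = - 7 \left(2 + 2\right) 0 = - 7 \cdot 4 \cdot 0 = \left(-7\right) 0 = 0$)
$H = 0$ ($H = 0 \left(-4\right) 7 \left(-5\right) = 0 \left(-35\right) = 0$)
$\left(\left(\left(31 - -13\right) + 13\right) + H\right)^{2} = \left(\left(\left(31 - -13\right) + 13\right) + 0\right)^{2} = \left(\left(\left(31 + 13\right) + 13\right) + 0\right)^{2} = \left(\left(44 + 13\right) + 0\right)^{2} = \left(57 + 0\right)^{2} = 57^{2} = 3249$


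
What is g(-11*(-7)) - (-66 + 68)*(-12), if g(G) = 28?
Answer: 52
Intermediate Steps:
g(-11*(-7)) - (-66 + 68)*(-12) = 28 - (-66 + 68)*(-12) = 28 - 2*(-12) = 28 - 1*(-24) = 28 + 24 = 52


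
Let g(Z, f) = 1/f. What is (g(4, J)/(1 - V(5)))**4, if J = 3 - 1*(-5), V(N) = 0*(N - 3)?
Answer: 1/4096 ≈ 0.00024414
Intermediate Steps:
V(N) = 0 (V(N) = 0*(-3 + N) = 0)
J = 8 (J = 3 + 5 = 8)
(g(4, J)/(1 - V(5)))**4 = (1/((1 - 1*0)*8))**4 = ((1/8)/(1 + 0))**4 = ((1/8)/1)**4 = (1*(1/8))**4 = (1/8)**4 = 1/4096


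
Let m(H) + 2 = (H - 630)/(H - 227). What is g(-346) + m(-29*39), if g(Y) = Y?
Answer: -470823/1358 ≈ -346.70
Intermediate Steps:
m(H) = -2 + (-630 + H)/(-227 + H) (m(H) = -2 + (H - 630)/(H - 227) = -2 + (-630 + H)/(-227 + H))
g(-346) + m(-29*39) = -346 + (-176 - (-29)*39)/(-227 - 29*39) = -346 + (-176 - 1*(-1131))/(-227 - 1131) = -346 + (-176 + 1131)/(-1358) = -346 - 1/1358*955 = -346 - 955/1358 = -470823/1358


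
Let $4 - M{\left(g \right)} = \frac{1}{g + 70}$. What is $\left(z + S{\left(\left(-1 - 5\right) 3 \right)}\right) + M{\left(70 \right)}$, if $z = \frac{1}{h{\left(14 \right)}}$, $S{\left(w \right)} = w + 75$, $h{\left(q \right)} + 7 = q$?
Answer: $\frac{8559}{140} \approx 61.136$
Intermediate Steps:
$h{\left(q \right)} = -7 + q$
$M{\left(g \right)} = 4 - \frac{1}{70 + g}$ ($M{\left(g \right)} = 4 - \frac{1}{g + 70} = 4 - \frac{1}{70 + g}$)
$S{\left(w \right)} = 75 + w$
$z = \frac{1}{7}$ ($z = \frac{1}{-7 + 14} = \frac{1}{7} \approx 0.14286$)
$\left(z + S{\left(\left(-1 - 5\right) 3 \right)}\right) + M{\left(70 \right)} = \left(\frac{1}{7} + \left(75 + \left(-1 - 5\right) 3\right)\right) + \frac{279 + 4 \cdot 70}{70 + 70} = \left(\frac{1}{7} + \left(75 - 18\right)\right) + \frac{279 + 280}{140} = \left(\frac{1}{7} + \left(75 - 18\right)\right) + \frac{1}{140} \cdot 559 = \left(\frac{1}{7} + 57\right) + \frac{559}{140} = \frac{400}{7} + \frac{559}{140} = \frac{8559}{140}$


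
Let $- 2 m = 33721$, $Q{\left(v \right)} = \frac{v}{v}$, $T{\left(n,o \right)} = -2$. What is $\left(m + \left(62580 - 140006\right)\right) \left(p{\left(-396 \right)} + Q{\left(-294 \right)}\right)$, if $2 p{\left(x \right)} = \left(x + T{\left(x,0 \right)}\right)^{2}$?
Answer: $- \frac{14935547319}{2} \approx -7.4678 \cdot 10^{9}$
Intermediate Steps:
$Q{\left(v \right)} = 1$
$p{\left(x \right)} = \frac{\left(-2 + x\right)^{2}}{2}$ ($p{\left(x \right)} = \frac{\left(x - 2\right)^{2}}{2} = \frac{\left(-2 + x\right)^{2}}{2}$)
$m = - \frac{33721}{2}$ ($m = \left(- \frac{1}{2}\right) 33721 = - \frac{33721}{2} \approx -16861.0$)
$\left(m + \left(62580 - 140006\right)\right) \left(p{\left(-396 \right)} + Q{\left(-294 \right)}\right) = \left(- \frac{33721}{2} + \left(62580 - 140006\right)\right) \left(\frac{\left(-2 - 396\right)^{2}}{2} + 1\right) = \left(- \frac{33721}{2} + \left(62580 - 140006\right)\right) \left(\frac{\left(-398\right)^{2}}{2} + 1\right) = \left(- \frac{33721}{2} - 77426\right) \left(\frac{1}{2} \cdot 158404 + 1\right) = - \frac{188573 \left(79202 + 1\right)}{2} = \left(- \frac{188573}{2}\right) 79203 = - \frac{14935547319}{2}$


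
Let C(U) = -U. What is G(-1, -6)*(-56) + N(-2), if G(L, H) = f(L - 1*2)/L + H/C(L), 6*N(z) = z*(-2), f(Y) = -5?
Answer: 170/3 ≈ 56.667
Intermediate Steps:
N(z) = -z/3 (N(z) = (z*(-2))/6 = (-2*z)/6 = -z/3)
G(L, H) = -5/L - H/L (G(L, H) = -5/L + H/((-L)) = -5/L + H*(-1/L) = -5/L - H/L)
G(-1, -6)*(-56) + N(-2) = ((-5 - 1*(-6))/(-1))*(-56) - ⅓*(-2) = -(-5 + 6)*(-56) + ⅔ = -1*1*(-56) + ⅔ = -1*(-56) + ⅔ = 56 + ⅔ = 170/3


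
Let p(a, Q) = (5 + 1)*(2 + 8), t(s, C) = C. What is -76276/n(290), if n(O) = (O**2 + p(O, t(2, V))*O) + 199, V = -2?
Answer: -76276/101699 ≈ -0.75002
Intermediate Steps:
p(a, Q) = 60 (p(a, Q) = 6*10 = 60)
n(O) = 199 + O**2 + 60*O (n(O) = (O**2 + 60*O) + 199 = 199 + O**2 + 60*O)
-76276/n(290) = -76276/(199 + 290**2 + 60*290) = -76276/(199 + 84100 + 17400) = -76276/101699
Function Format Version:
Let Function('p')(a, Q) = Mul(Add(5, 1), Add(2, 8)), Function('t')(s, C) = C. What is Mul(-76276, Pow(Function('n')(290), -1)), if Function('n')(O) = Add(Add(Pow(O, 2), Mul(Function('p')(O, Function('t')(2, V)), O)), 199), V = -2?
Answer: Rational(-76276, 101699) ≈ -0.75002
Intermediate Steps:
Function('p')(a, Q) = 60 (Function('p')(a, Q) = Mul(6, 10) = 60)
Function('n')(O) = Add(199, Pow(O, 2), Mul(60, O)) (Function('n')(O) = Add(Add(Pow(O, 2), Mul(60, O)), 199) = Add(199, Pow(O, 2), Mul(60, O)))
Mul(-76276, Pow(Function('n')(290), -1)) = Mul(-76276, Pow(Add(199, Pow(290, 2), Mul(60, 290)), -1)) = Mul(-76276, Pow(Add(199, 84100, 17400), -1)) = Mul(-76276, Pow(101699, -1)) = Mul(-76276, Rational(1, 101699)) = Rational(-76276, 101699)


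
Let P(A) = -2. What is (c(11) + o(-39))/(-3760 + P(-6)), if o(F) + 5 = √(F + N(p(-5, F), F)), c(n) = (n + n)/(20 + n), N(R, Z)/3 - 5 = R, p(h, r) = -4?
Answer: 7/6138 - I/627 ≈ 0.0011404 - 0.0015949*I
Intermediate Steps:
N(R, Z) = 15 + 3*R
c(n) = 2*n/(20 + n) (c(n) = (2*n)/(20 + n) = 2*n/(20 + n))
o(F) = -5 + √(3 + F) (o(F) = -5 + √(F + (15 + 3*(-4))) = -5 + √(F + (15 - 12)) = -5 + √(F + 3) = -5 + √(3 + F))
(c(11) + o(-39))/(-3760 + P(-6)) = (2*11/(20 + 11) + (-5 + √(3 - 39)))/(-3760 - 2) = (2*11/31 + (-5 + √(-36)))/(-3762) = (2*11*(1/31) + (-5 + 6*I))*(-1/3762) = (22/31 + (-5 + 6*I))*(-1/3762) = (-133/31 + 6*I)*(-1/3762) = 7/6138 - I/627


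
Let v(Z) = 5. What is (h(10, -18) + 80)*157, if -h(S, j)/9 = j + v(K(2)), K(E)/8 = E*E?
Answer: 30929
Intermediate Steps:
K(E) = 8*E² (K(E) = 8*(E*E) = 8*E²)
h(S, j) = -45 - 9*j (h(S, j) = -9*(j + 5) = -9*(5 + j) = -45 - 9*j)
(h(10, -18) + 80)*157 = ((-45 - 9*(-18)) + 80)*157 = ((-45 + 162) + 80)*157 = (117 + 80)*157 = 197*157 = 30929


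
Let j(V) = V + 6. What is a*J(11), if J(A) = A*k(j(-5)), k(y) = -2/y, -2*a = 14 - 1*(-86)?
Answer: 1100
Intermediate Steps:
j(V) = 6 + V
a = -50 (a = -(14 - 1*(-86))/2 = -(14 + 86)/2 = -½*100 = -50)
J(A) = -2*A (J(A) = A*(-2/(6 - 5)) = A*(-2/1) = A*(-2*1) = A*(-2) = -2*A)
a*J(11) = -(-100)*11 = -50*(-22) = 1100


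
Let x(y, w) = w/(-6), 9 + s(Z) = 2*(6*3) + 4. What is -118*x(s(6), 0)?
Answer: 0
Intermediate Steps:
s(Z) = 31 (s(Z) = -9 + (2*(6*3) + 4) = -9 + (2*18 + 4) = -9 + (36 + 4) = -9 + 40 = 31)
x(y, w) = -w/6 (x(y, w) = w*(-1/6) = -w/6)
-118*x(s(6), 0) = -(-59)*0/3 = -118*0 = 0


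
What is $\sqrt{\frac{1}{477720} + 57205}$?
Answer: $\frac{\sqrt{362642196415270}}{79620} \approx 239.18$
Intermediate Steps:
$\sqrt{\frac{1}{477720} + 57205} = \sqrt{\frac{27327972601}{477720}} = \frac{\sqrt{362642196415270}}{79620}$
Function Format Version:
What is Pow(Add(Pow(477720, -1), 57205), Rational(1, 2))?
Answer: Mul(Rational(1, 79620), Pow(362642196415270, Rational(1, 2))) ≈ 239.18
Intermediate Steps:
Pow(Add(Pow(477720, -1), 57205), Rational(1, 2)) = Pow(Add(Rational(1, 477720), 57205), Rational(1, 2)) = Pow(Rational(27327972601, 477720), Rational(1, 2)) = Mul(Rational(1, 79620), Pow(362642196415270, Rational(1, 2)))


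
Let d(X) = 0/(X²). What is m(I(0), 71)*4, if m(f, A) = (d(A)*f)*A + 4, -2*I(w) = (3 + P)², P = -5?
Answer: 16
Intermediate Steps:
d(X) = 0 (d(X) = 0/X² = 0)
I(w) = -2 (I(w) = -(3 - 5)²/2 = -½*(-2)² = -½*4 = -2)
m(f, A) = 4 (m(f, A) = (0*f)*A + 4 = 0*A + 4 = 0 + 4 = 4)
m(I(0), 71)*4 = 4*4 = 16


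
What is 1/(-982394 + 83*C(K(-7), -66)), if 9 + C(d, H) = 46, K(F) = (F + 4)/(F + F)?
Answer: -1/979323 ≈ -1.0211e-6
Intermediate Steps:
K(F) = (4 + F)/(2*F) (K(F) = (4 + F)/((2*F)) = (4 + F)*(1/(2*F)) = (4 + F)/(2*F))
C(d, H) = 37 (C(d, H) = -9 + 46 = 37)
1/(-982394 + 83*C(K(-7), -66)) = 1/(-982394 + 83*37) = 1/(-982394 + 3071) = 1/(-979323) = -1/979323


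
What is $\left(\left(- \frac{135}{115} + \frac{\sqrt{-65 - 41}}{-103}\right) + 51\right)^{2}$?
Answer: $\frac{13932913370}{5612161} - \frac{2292 i \sqrt{106}}{2369} \approx 2482.6 - 9.961 i$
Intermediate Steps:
$\left(\left(- \frac{135}{115} + \frac{\sqrt{-65 - 41}}{-103}\right) + 51\right)^{2} = \left(\left(\left(-135\right) \frac{1}{115} + \sqrt{-106} \left(- \frac{1}{103}\right)\right) + 51\right)^{2} = \left(\left(- \frac{27}{23} + i \sqrt{106} \left(- \frac{1}{103}\right)\right) + 51\right)^{2} = \left(\left(- \frac{27}{23} - \frac{i \sqrt{106}}{103}\right) + 51\right)^{2} = \left(\frac{1146}{23} - \frac{i \sqrt{106}}{103}\right)^{2}$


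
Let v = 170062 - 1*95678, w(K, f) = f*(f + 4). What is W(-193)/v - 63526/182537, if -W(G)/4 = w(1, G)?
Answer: -7839731645/3394458052 ≈ -2.3096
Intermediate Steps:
w(K, f) = f*(4 + f)
W(G) = -4*G*(4 + G)
v = 74384 (v = 170062 - 95678 = 74384)
W(-193)/v - 63526/182537 = -4*(-193)*(4 - 193)/74384 - 63526/182537 = -4*(-193)*(-189)*(1/74384) - 63526*1/182537 = -145908*1/74384 - 63526/182537 = -36477/18596 - 63526/182537 = -7839731645/3394458052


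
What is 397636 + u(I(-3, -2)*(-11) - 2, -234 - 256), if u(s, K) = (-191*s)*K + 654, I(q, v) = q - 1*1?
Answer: 4329070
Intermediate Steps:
I(q, v) = -1 + q (I(q, v) = q - 1 = -1 + q)
u(s, K) = 654 - 191*K*s (u(s, K) = -191*K*s + 654 = 654 - 191*K*s)
397636 + u(I(-3, -2)*(-11) - 2, -234 - 256) = 397636 + (654 - 191*(-234 - 256)*((-1 - 3)*(-11) - 2)) = 397636 + (654 - 191*(-490)*(-4*(-11) - 2)) = 397636 + (654 - 191*(-490)*(44 - 2)) = 397636 + (654 - 191*(-490)*42) = 397636 + (654 + 3930780) = 397636 + 3931434 = 4329070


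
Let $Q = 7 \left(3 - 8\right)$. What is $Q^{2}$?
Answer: $1225$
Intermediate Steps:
$Q = -35$ ($Q = 7 \left(3 - 8\right) = 7 \left(-5\right) = -35$)
$Q^{2} = \left(-35\right)^{2} = 1225$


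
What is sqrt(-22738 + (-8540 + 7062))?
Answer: 2*I*sqrt(6054) ≈ 155.61*I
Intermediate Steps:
sqrt(-22738 + (-8540 + 7062)) = sqrt(-22738 - 1478) = sqrt(-24216) = 2*I*sqrt(6054)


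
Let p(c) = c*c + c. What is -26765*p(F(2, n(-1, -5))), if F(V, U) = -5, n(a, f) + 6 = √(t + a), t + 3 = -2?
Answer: -535300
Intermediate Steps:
t = -5 (t = -3 - 2 = -5)
n(a, f) = -6 + √(-5 + a)
p(c) = c + c² (p(c) = c² + c = c + c²)
-26765*p(F(2, n(-1, -5))) = -(-133825)*(1 - 5) = -(-133825)*(-4) = -26765*20 = -535300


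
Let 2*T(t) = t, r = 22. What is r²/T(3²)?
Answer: 968/9 ≈ 107.56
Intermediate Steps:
T(t) = t/2
r²/T(3²) = 22²/(((½)*3²)) = 484/(((½)*9)) = 484/(9/2) = 484*(2/9) = 968/9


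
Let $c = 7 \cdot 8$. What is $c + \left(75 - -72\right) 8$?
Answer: $1232$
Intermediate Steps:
$c = 56$
$c + \left(75 - -72\right) 8 = 56 + \left(75 - -72\right) 8 = 56 + \left(75 + 72\right) 8 = 56 + 147 \cdot 8 = 56 + 1176 = 1232$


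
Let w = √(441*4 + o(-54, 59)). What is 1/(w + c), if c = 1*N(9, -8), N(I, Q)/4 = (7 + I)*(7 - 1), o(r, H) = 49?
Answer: 384/145643 - 7*√37/145643 ≈ 0.0023442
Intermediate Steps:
N(I, Q) = 168 + 24*I (N(I, Q) = 4*((7 + I)*(7 - 1)) = 4*((7 + I)*6) = 4*(42 + 6*I) = 168 + 24*I)
w = 7*√37 (w = √(441*4 + 49) = √(1764 + 49) = √1813 = 7*√37 ≈ 42.579)
c = 384 (c = 1*(168 + 24*9) = 1*(168 + 216) = 1*384 = 384)
1/(w + c) = 1/(7*√37 + 384) = 1/(384 + 7*√37)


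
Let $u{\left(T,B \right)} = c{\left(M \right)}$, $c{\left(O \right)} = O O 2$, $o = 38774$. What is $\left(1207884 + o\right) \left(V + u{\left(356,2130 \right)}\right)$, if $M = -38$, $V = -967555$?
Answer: $-1202609832886$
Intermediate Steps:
$c{\left(O \right)} = 2 O^{2}$ ($c{\left(O \right)} = O^{2} \cdot 2 = 2 O^{2}$)
$u{\left(T,B \right)} = 2888$ ($u{\left(T,B \right)} = 2 \left(-38\right)^{2} = 2 \cdot 1444 = 2888$)
$\left(1207884 + o\right) \left(V + u{\left(356,2130 \right)}\right) = \left(1207884 + 38774\right) \left(-967555 + 2888\right) = 1246658 \left(-964667\right) = -1202609832886$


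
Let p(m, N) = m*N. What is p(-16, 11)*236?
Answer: -41536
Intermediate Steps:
p(m, N) = N*m
p(-16, 11)*236 = (11*(-16))*236 = -176*236 = -41536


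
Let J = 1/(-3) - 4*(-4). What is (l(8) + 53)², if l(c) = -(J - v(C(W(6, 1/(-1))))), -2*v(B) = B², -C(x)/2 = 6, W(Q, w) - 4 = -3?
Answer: 10816/9 ≈ 1201.8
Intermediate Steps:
W(Q, w) = 1 (W(Q, w) = 4 - 3 = 1)
C(x) = -12 (C(x) = -2*6 = -12)
v(B) = -B²/2
J = 47/3 (J = -⅓ + 16 = 47/3 ≈ 15.667)
l(c) = -263/3 (l(c) = -(47/3 - (-1)*(-12)²/2) = -(47/3 - (-1)*144/2) = -(47/3 - 1*(-72)) = -(47/3 + 72) = -1*263/3 = -263/3)
(l(8) + 53)² = (-263/3 + 53)² = (-104/3)² = 10816/9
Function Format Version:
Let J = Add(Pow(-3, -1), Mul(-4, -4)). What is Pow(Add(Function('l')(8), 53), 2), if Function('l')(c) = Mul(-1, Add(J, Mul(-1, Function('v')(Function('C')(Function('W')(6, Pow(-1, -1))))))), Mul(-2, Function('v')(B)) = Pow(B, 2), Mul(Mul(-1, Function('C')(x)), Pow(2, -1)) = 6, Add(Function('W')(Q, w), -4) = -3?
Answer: Rational(10816, 9) ≈ 1201.8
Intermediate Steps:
Function('W')(Q, w) = 1 (Function('W')(Q, w) = Add(4, -3) = 1)
Function('C')(x) = -12 (Function('C')(x) = Mul(-2, 6) = -12)
Function('v')(B) = Mul(Rational(-1, 2), Pow(B, 2))
J = Rational(47, 3) (J = Add(Rational(-1, 3), 16) = Rational(47, 3) ≈ 15.667)
Function('l')(c) = Rational(-263, 3) (Function('l')(c) = Mul(-1, Add(Rational(47, 3), Mul(-1, Mul(Rational(-1, 2), Pow(-12, 2))))) = Mul(-1, Add(Rational(47, 3), Mul(-1, Mul(Rational(-1, 2), 144)))) = Mul(-1, Add(Rational(47, 3), Mul(-1, -72))) = Mul(-1, Add(Rational(47, 3), 72)) = Mul(-1, Rational(263, 3)) = Rational(-263, 3))
Pow(Add(Function('l')(8), 53), 2) = Pow(Add(Rational(-263, 3), 53), 2) = Pow(Rational(-104, 3), 2) = Rational(10816, 9)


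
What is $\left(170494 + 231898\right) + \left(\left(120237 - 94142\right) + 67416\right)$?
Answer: $495903$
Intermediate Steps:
$\left(170494 + 231898\right) + \left(\left(120237 - 94142\right) + 67416\right) = 402392 + \left(26095 + 67416\right) = 402392 + 93511 = 495903$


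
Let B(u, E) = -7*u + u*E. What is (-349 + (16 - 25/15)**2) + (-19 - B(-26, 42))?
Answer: 6727/9 ≈ 747.44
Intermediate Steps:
B(u, E) = -7*u + E*u
(-349 + (16 - 25/15)**2) + (-19 - B(-26, 42)) = (-349 + (16 - 25/15)**2) + (-19 - (-26)*(-7 + 42)) = (-349 + (16 - 25*1/15)**2) + (-19 - (-26)*35) = (-349 + (16 - 5/3)**2) + (-19 - 1*(-910)) = (-349 + (43/3)**2) + (-19 + 910) = (-349 + 1849/9) + 891 = -1292/9 + 891 = 6727/9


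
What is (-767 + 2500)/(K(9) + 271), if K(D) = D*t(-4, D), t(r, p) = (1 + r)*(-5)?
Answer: 1733/406 ≈ 4.2685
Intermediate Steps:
t(r, p) = -5 - 5*r
K(D) = 15*D (K(D) = D*(-5 - 5*(-4)) = D*(-5 + 20) = D*15 = 15*D)
(-767 + 2500)/(K(9) + 271) = (-767 + 2500)/(15*9 + 271) = 1733/(135 + 271) = 1733/406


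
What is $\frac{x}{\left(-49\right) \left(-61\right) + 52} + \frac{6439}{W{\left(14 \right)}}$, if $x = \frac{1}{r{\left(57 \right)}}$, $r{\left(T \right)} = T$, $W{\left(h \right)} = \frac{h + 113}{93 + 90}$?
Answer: $\frac{204249400696}{22013799} \approx 9278.3$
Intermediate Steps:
$W{\left(h \right)} = \frac{113}{183} + \frac{h}{183}$ ($W{\left(h \right)} = \frac{113 + h}{183} = \left(113 + h\right) \frac{1}{183} = \frac{113}{183} + \frac{h}{183}$)
$x = \frac{1}{57} \approx 0.017544$
$\frac{x}{\left(-49\right) \left(-61\right) + 52} + \frac{6439}{W{\left(14 \right)}} = \frac{1}{57 \left(\left(-49\right) \left(-61\right) + 52\right)} + \frac{6439}{\frac{113}{183} + \frac{1}{183} \cdot 14} = \frac{1}{57 \left(2989 + 52\right)} + \frac{6439}{\frac{113}{183} + \frac{14}{183}} = \frac{1}{57 \cdot 3041} + \frac{6439}{\frac{127}{183}} = \frac{1}{57} \cdot \frac{1}{3041} + 6439 \cdot \frac{183}{127} = \frac{1}{173337} + \frac{1178337}{127} = \frac{204249400696}{22013799}$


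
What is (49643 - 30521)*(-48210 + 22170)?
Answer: -497936880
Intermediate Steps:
(49643 - 30521)*(-48210 + 22170) = 19122*(-26040) = -497936880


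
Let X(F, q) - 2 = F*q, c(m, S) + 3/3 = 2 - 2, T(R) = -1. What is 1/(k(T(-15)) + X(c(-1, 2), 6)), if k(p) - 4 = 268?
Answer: 1/268 ≈ 0.0037313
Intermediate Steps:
c(m, S) = -1 (c(m, S) = -1 + (2 - 2) = -1 + 0 = -1)
k(p) = 272 (k(p) = 4 + 268 = 272)
X(F, q) = 2 + F*q
1/(k(T(-15)) + X(c(-1, 2), 6)) = 1/(272 + (2 - 1*6)) = 1/(272 + (2 - 6)) = 1/(272 - 4) = 1/268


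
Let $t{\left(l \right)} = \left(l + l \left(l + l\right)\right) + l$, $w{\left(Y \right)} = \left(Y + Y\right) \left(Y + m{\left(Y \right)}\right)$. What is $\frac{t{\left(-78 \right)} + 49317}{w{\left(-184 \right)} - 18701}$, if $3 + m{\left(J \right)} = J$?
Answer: $\frac{61329}{117827} \approx 0.5205$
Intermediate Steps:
$m{\left(J \right)} = -3 + J$
$w{\left(Y \right)} = 2 Y \left(-3 + 2 Y\right)$ ($w{\left(Y \right)} = \left(Y + Y\right) \left(Y + \left(-3 + Y\right)\right) = 2 Y \left(-3 + 2 Y\right)$)
$t{\left(l \right)} = 2 l + 2 l^{2}$ ($t{\left(l \right)} = \left(l + l 2 l\right) + l = \left(l + 2 l^{2}\right) + l = 2 l + 2 l^{2}$)
$\frac{t{\left(-78 \right)} + 49317}{w{\left(-184 \right)} - 18701} = \frac{2 \left(-78\right) \left(1 - 78\right) + 49317}{2 \left(-184\right) \left(-3 + 2 \left(-184\right)\right) - 18701} = \frac{2 \left(-78\right) \left(-77\right) + 49317}{2 \left(-184\right) \left(-3 - 368\right) - 18701} = \frac{12012 + 49317}{2 \left(-184\right) \left(-371\right) - 18701} = \frac{61329}{136528 - 18701} = \frac{61329}{117827}$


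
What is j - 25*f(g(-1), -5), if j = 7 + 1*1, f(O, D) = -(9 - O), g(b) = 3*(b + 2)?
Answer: 158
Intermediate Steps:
g(b) = 6 + 3*b (g(b) = 3*(2 + b) = 6 + 3*b)
f(O, D) = -9 + O
j = 8 (j = 7 + 1 = 8)
j - 25*f(g(-1), -5) = 8 - 25*(-9 + (6 + 3*(-1))) = 8 - 25*(-9 + (6 - 3)) = 8 - 25*(-9 + 3) = 8 - 25*(-6) = 8 + 150 = 158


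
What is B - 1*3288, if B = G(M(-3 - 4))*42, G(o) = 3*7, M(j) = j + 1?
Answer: -2406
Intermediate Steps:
M(j) = 1 + j
G(o) = 21
B = 882 (B = 21*42 = 882)
B - 1*3288 = 882 - 1*3288 = 882 - 3288 = -2406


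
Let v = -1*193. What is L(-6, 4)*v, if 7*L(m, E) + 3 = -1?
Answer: 772/7 ≈ 110.29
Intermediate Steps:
L(m, E) = -4/7 (L(m, E) = -3/7 + (⅐)*(-1) = -3/7 - ⅐ = -4/7)
v = -193
L(-6, 4)*v = -4/7*(-193) = 772/7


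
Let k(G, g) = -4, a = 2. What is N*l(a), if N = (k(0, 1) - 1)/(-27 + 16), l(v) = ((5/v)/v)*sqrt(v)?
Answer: 25*sqrt(2)/44 ≈ 0.80353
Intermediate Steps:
l(v) = 5/v**(3/2) (l(v) = (5/v**2)*sqrt(v) = 5/v**(3/2))
N = 5/11 (N = (-4 - 1)/(-27 + 16) = -5/(-11) = -5*(-1/11) = 5/11 ≈ 0.45455)
N*l(a) = 5*(5/2**(3/2))/11 = 5*(5*(sqrt(2)/4))/11 = 5*(5*sqrt(2)/4)/11 = 25*sqrt(2)/44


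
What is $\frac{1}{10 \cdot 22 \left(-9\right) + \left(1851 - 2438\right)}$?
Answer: $- \frac{1}{2567} \approx -0.00038956$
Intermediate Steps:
$\frac{1}{10 \cdot 22 \left(-9\right) + \left(1851 - 2438\right)} = \frac{1}{220 \left(-9\right) - 587} = \frac{1}{-1980 - 587} = \frac{1}{-2567} = - \frac{1}{2567}$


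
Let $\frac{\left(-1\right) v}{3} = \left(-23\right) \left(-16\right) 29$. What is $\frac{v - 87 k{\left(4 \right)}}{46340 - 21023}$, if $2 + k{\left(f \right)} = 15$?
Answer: $- \frac{127}{97} \approx -1.3093$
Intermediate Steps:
$k{\left(f \right)} = 13$ ($k{\left(f \right)} = -2 + 15 = 13$)
$v = -32016$ ($v = - 3 \left(-23\right) \left(-16\right) 29 = - 3 \cdot 368 \cdot 29 = \left(-3\right) 10672 = -32016$)
$\frac{v - 87 k{\left(4 \right)}}{46340 - 21023} = \frac{-32016 - 1131}{46340 - 21023} = \frac{-32016 - 1131}{25317} = \left(-33147\right) \frac{1}{25317} = - \frac{127}{97}$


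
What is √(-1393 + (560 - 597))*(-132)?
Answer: -132*I*√1430 ≈ -4991.6*I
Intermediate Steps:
√(-1393 + (560 - 597))*(-132) = √(-1393 - 37)*(-132) = √(-1430)*(-132) = (I*√1430)*(-132) = -132*I*√1430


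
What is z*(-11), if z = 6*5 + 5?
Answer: -385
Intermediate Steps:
z = 35 (z = 30 + 5 = 35)
z*(-11) = 35*(-11) = -385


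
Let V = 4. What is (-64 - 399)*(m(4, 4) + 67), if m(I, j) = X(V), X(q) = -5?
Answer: -28706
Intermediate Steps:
m(I, j) = -5
(-64 - 399)*(m(4, 4) + 67) = (-64 - 399)*(-5 + 67) = -463*62 = -28706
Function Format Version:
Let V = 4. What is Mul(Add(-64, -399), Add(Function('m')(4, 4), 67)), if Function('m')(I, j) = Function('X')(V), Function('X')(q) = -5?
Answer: -28706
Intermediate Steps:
Function('m')(I, j) = -5
Mul(Add(-64, -399), Add(Function('m')(4, 4), 67)) = Mul(Add(-64, -399), Add(-5, 67)) = Mul(-463, 62) = -28706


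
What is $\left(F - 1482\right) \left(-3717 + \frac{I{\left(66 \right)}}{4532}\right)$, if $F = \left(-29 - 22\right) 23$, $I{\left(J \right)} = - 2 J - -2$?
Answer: $\frac{22362499485}{2266} \approx 9.8687 \cdot 10^{6}$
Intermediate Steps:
$I{\left(J \right)} = 2 - 2 J$ ($I{\left(J \right)} = - 2 J + 2 = 2 - 2 J$)
$F = -1173$ ($F = \left(-51\right) 23 = -1173$)
$\left(F - 1482\right) \left(-3717 + \frac{I{\left(66 \right)}}{4532}\right) = \left(-1173 - 1482\right) \left(-3717 + \frac{2 - 132}{4532}\right) = - 2655 \left(-3717 + \left(2 - 132\right) \frac{1}{4532}\right) = - 2655 \left(-3717 - \frac{65}{2266}\right) = \left(-2655\right) \left(- \frac{8422787}{2266}\right) = \frac{22362499485}{2266}$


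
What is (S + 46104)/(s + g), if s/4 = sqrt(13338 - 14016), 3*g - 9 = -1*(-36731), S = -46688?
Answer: -4023030/84370327 + 1314*I*sqrt(678)/84370327 ≈ -0.047683 + 0.00040553*I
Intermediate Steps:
g = 36740/3 (g = 3 + (-1*(-36731))/3 = 3 + (1/3)*36731 = 3 + 36731/3 = 36740/3 ≈ 12247.)
s = 4*I*sqrt(678) (s = 4*sqrt(13338 - 14016) = 4*sqrt(-678) = 4*(I*sqrt(678)) = 4*I*sqrt(678) ≈ 104.15*I)
(S + 46104)/(s + g) = (-46688 + 46104)/(4*I*sqrt(678) + 36740/3) = -584/(36740/3 + 4*I*sqrt(678))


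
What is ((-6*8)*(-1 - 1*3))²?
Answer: 36864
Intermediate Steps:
((-6*8)*(-1 - 1*3))² = (-48*(-1 - 3))² = (-48*(-4))² = 192² = 36864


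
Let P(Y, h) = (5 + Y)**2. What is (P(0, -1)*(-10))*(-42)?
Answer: 10500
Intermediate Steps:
(P(0, -1)*(-10))*(-42) = ((5 + 0)**2*(-10))*(-42) = (5**2*(-10))*(-42) = (25*(-10))*(-42) = -250*(-42) = 10500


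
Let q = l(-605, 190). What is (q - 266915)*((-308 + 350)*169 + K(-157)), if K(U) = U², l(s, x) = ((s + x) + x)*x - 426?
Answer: -9844458977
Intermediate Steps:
l(s, x) = -426 + x*(s + 2*x) (l(s, x) = (s + 2*x)*x - 426 = x*(s + 2*x) - 426 = -426 + x*(s + 2*x))
q = -43176 (q = -426 + 2*190² - 605*190 = -426 + 2*36100 - 114950 = -426 + 72200 - 114950 = -43176)
(q - 266915)*((-308 + 350)*169 + K(-157)) = (-43176 - 266915)*((-308 + 350)*169 + (-157)²) = -310091*(42*169 + 24649) = -310091*(7098 + 24649) = -310091*31747 = -9844458977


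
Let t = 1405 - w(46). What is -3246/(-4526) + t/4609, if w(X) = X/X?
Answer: 10657659/10430167 ≈ 1.0218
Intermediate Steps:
w(X) = 1
t = 1404 (t = 1405 - 1*1 = 1405 - 1 = 1404)
-3246/(-4526) + t/4609 = -3246/(-4526) + 1404/4609 = -3246*(-1/4526) + 1404*(1/4609) = 1623/2263 + 1404/4609 = 10657659/10430167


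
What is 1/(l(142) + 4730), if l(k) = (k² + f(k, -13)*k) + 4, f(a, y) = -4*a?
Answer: -1/55758 ≈ -1.7935e-5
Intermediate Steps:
l(k) = 4 - 3*k² (l(k) = (k² + (-4*k)*k) + 4 = (k² - 4*k²) + 4 = -3*k² + 4 = 4 - 3*k²)
1/(l(142) + 4730) = 1/((4 - 3*142²) + 4730) = 1/((4 - 3*20164) + 4730) = 1/((4 - 60492) + 4730) = 1/(-60488 + 4730) = 1/(-55758) = -1/55758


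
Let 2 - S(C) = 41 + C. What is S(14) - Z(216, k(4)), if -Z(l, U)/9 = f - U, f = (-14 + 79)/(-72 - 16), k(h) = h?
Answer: -8417/88 ≈ -95.648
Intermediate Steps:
f = -65/88 (f = 65/(-88) = 65*(-1/88) = -65/88 ≈ -0.73864)
Z(l, U) = 585/88 + 9*U (Z(l, U) = -9*(-65/88 - U) = 585/88 + 9*U)
S(C) = -39 - C (S(C) = 2 - (41 + C) = 2 + (-41 - C) = -39 - C)
S(14) - Z(216, k(4)) = (-39 - 1*14) - (585/88 + 9*4) = (-39 - 14) - (585/88 + 36) = -53 - 1*3753/88 = -53 - 3753/88 = -8417/88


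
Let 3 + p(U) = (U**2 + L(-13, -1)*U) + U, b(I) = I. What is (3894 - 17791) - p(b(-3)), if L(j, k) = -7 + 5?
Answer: -13906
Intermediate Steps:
L(j, k) = -2
p(U) = -3 + U**2 - U (p(U) = -3 + ((U**2 - 2*U) + U) = -3 + (U**2 - U) = -3 + U**2 - U)
(3894 - 17791) - p(b(-3)) = (3894 - 17791) - (-3 + (-3)**2 - 1*(-3)) = -13897 - (-3 + 9 + 3) = -13897 - 1*9 = -13897 - 9 = -13906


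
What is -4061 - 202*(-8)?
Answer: -2445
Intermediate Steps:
-4061 - 202*(-8) = -4061 - 1*(-1616) = -4061 + 1616 = -2445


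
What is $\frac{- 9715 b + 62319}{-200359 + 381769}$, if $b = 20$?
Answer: $- \frac{131981}{181410} \approx -0.72753$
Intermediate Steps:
$\frac{- 9715 b + 62319}{-200359 + 381769} = \frac{\left(-9715\right) 20 + 62319}{-200359 + 381769} = \frac{-194300 + 62319}{181410} = \left(-131981\right) \frac{1}{181410} = - \frac{131981}{181410}$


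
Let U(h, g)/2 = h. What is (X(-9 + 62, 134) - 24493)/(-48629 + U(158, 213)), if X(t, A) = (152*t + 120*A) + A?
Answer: 223/48313 ≈ 0.0046157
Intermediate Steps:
U(h, g) = 2*h
X(t, A) = 121*A + 152*t (X(t, A) = (120*A + 152*t) + A = 121*A + 152*t)
(X(-9 + 62, 134) - 24493)/(-48629 + U(158, 213)) = ((121*134 + 152*(-9 + 62)) - 24493)/(-48629 + 2*158) = ((16214 + 152*53) - 24493)/(-48629 + 316) = ((16214 + 8056) - 24493)/(-48313) = (24270 - 24493)*(-1/48313) = -223*(-1/48313) = 223/48313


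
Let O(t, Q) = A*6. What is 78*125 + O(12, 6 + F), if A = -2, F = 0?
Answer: 9738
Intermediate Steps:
O(t, Q) = -12 (O(t, Q) = -2*6 = -12)
78*125 + O(12, 6 + F) = 78*125 - 12 = 9750 - 12 = 9738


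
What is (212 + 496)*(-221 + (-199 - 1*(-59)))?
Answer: -255588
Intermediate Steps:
(212 + 496)*(-221 + (-199 - 1*(-59))) = 708*(-221 + (-199 + 59)) = 708*(-221 - 140) = 708*(-361) = -255588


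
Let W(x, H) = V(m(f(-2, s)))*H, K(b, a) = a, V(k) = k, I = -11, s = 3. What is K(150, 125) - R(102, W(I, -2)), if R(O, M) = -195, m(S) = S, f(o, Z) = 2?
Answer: 320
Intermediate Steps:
W(x, H) = 2*H
K(150, 125) - R(102, W(I, -2)) = 125 - 1*(-195) = 125 + 195 = 320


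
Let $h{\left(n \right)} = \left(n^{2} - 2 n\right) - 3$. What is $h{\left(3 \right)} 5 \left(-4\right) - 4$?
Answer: $-4$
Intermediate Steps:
$h{\left(n \right)} = -3 + n^{2} - 2 n$
$h{\left(3 \right)} 5 \left(-4\right) - 4 = \left(-3 + 3^{2} - 6\right) 5 \left(-4\right) - 4 = \left(-3 + 9 - 6\right) \left(-20\right) - 4 = 0 \left(-20\right) - 4 = 0 - 4 = -4$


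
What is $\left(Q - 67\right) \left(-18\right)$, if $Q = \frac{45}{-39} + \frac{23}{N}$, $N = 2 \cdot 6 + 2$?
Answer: $\frac{108945}{91} \approx 1197.2$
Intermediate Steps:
$N = 14$ ($N = 12 + 2 = 14$)
$Q = \frac{89}{182}$ ($Q = \frac{45}{-39} + \frac{23}{14} = 45 \left(- \frac{1}{39}\right) + 23 \cdot \frac{1}{14} = - \frac{15}{13} + \frac{23}{14} = \frac{89}{182} \approx 0.48901$)
$\left(Q - 67\right) \left(-18\right) = \left(\frac{89}{182} - 67\right) \left(-18\right) = \left(- \frac{12105}{182}\right) \left(-18\right) = \frac{108945}{91}$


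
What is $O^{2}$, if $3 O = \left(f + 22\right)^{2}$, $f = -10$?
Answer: $2304$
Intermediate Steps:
$O = 48$ ($O = \frac{\left(-10 + 22\right)^{2}}{3} = \frac{12^{2}}{3} = \frac{1}{3} \cdot 144 = 48$)
$O^{2} = 48^{2} = 2304$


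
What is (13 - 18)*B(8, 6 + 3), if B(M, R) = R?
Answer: -45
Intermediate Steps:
(13 - 18)*B(8, 6 + 3) = (13 - 18)*(6 + 3) = -5*9 = -45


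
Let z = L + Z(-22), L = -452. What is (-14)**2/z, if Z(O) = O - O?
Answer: -49/113 ≈ -0.43363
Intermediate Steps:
Z(O) = 0
z = -452 (z = -452 + 0 = -452)
(-14)**2/z = (-14)**2/(-452) = 196*(-1/452) = -49/113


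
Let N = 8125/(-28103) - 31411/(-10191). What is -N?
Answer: -799941458/286397673 ≈ -2.7931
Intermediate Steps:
N = 799941458/286397673 (N = 8125*(-1/28103) - 31411*(-1/10191) = -8125/28103 + 31411/10191 = 799941458/286397673 ≈ 2.7931)
-N = -1*799941458/286397673 = -799941458/286397673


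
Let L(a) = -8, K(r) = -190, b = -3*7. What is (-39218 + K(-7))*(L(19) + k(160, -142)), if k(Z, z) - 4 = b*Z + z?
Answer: 138164448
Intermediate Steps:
b = -21
k(Z, z) = 4 + z - 21*Z (k(Z, z) = 4 + (-21*Z + z) = 4 + (z - 21*Z) = 4 + z - 21*Z)
(-39218 + K(-7))*(L(19) + k(160, -142)) = (-39218 - 190)*(-8 + (4 - 142 - 21*160)) = -39408*(-8 + (4 - 142 - 3360)) = -39408*(-8 - 3498) = -39408*(-3506) = 138164448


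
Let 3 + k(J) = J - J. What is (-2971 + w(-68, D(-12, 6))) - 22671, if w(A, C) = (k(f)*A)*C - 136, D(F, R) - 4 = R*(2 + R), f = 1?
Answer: -15170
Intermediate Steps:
k(J) = -3 (k(J) = -3 + (J - J) = -3 + 0 = -3)
D(F, R) = 4 + R*(2 + R)
w(A, C) = -136 - 3*A*C (w(A, C) = (-3*A)*C - 136 = -3*A*C - 136 = -136 - 3*A*C)
(-2971 + w(-68, D(-12, 6))) - 22671 = (-2971 + (-136 - 3*(-68)*(4 + 6² + 2*6))) - 22671 = (-2971 + (-136 - 3*(-68)*(4 + 36 + 12))) - 22671 = (-2971 + (-136 - 3*(-68)*52)) - 22671 = (-2971 + (-136 + 10608)) - 22671 = (-2971 + 10472) - 22671 = 7501 - 22671 = -15170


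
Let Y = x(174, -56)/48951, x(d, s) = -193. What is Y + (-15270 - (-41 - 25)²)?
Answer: -960712519/48951 ≈ -19626.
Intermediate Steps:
Y = -193/48951 ≈ -0.0039427
Y + (-15270 - (-41 - 25)²) = -193/48951 + (-15270 - (-41 - 25)²) = -193/48951 + (-15270 - 1*(-66)²) = -193/48951 + (-15270 - 1*4356) = -193/48951 + (-15270 - 4356) = -193/48951 - 19626 = -960712519/48951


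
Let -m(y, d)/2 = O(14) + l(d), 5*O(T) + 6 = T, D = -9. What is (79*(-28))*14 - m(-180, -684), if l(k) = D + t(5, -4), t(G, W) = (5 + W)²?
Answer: -154904/5 ≈ -30981.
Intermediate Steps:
O(T) = -6/5 + T/5
l(k) = -8 (l(k) = -9 + (5 - 4)² = -9 + 1² = -9 + 1 = -8)
m(y, d) = 64/5 (m(y, d) = -2*((-6/5 + (⅕)*14) - 8) = -2*((-6/5 + 14/5) - 8) = -2*(8/5 - 8) = -2*(-32/5) = 64/5)
(79*(-28))*14 - m(-180, -684) = (79*(-28))*14 - 1*64/5 = -2212*14 - 64/5 = -30968 - 64/5 = -154904/5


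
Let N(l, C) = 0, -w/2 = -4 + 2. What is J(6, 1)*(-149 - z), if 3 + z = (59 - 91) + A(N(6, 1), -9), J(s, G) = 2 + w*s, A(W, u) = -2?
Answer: -2912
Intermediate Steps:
w = 4 (w = -2*(-4 + 2) = -2*(-2) = 4)
J(s, G) = 2 + 4*s
z = -37 (z = -3 + ((59 - 91) - 2) = -3 + (-32 - 2) = -3 - 34 = -37)
J(6, 1)*(-149 - z) = (2 + 4*6)*(-149 - 1*(-37)) = (2 + 24)*(-149 + 37) = 26*(-112) = -2912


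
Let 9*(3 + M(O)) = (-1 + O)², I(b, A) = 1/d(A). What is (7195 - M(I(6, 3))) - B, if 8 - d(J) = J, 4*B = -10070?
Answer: 4371943/450 ≈ 9715.4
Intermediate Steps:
B = -5035/2 (B = (¼)*(-10070) = -5035/2 ≈ -2517.5)
d(J) = 8 - J
I(b, A) = 1/(8 - A)
M(O) = -3 + (-1 + O)²/9
(7195 - M(I(6, 3))) - B = (7195 - (-3 + (-1 - 1/(-8 + 3))²/9)) - 1*(-5035/2) = (7195 - (-3 + (-1 - 1/(-5))²/9)) + 5035/2 = (7195 - (-3 + (-1 - 1*(-⅕))²/9)) + 5035/2 = (7195 - (-3 + (-1 + ⅕)²/9)) + 5035/2 = (7195 - (-3 + (-⅘)²/9)) + 5035/2 = (7195 - (-3 + (⅑)*(16/25))) + 5035/2 = (7195 - (-3 + 16/225)) + 5035/2 = (7195 - 1*(-659/225)) + 5035/2 = (7195 + 659/225) + 5035/2 = 1619534/225 + 5035/2 = 4371943/450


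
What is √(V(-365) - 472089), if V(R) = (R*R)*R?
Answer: I*√49099214 ≈ 7007.1*I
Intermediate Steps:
V(R) = R³ (V(R) = R²*R = R³)
√(V(-365) - 472089) = √((-365)³ - 472089) = √(-48627125 - 472089) = √(-49099214) = I*√49099214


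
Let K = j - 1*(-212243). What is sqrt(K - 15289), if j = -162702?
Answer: 2*sqrt(8563) ≈ 185.07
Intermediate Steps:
K = 49541 (K = -162702 - 1*(-212243) = -162702 + 212243 = 49541)
sqrt(K - 15289) = sqrt(49541 - 15289) = sqrt(34252) = 2*sqrt(8563)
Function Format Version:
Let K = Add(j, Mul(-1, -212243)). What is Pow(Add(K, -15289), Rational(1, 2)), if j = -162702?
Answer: Mul(2, Pow(8563, Rational(1, 2))) ≈ 185.07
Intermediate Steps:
K = 49541 (K = Add(-162702, Mul(-1, -212243)) = Add(-162702, 212243) = 49541)
Pow(Add(K, -15289), Rational(1, 2)) = Pow(Add(49541, -15289), Rational(1, 2)) = Pow(34252, Rational(1, 2)) = Mul(2, Pow(8563, Rational(1, 2)))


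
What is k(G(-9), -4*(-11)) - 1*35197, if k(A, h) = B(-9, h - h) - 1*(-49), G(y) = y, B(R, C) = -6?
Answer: -35154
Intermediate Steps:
k(A, h) = 43 (k(A, h) = -6 - 1*(-49) = -6 + 49 = 43)
k(G(-9), -4*(-11)) - 1*35197 = 43 - 1*35197 = 43 - 35197 = -35154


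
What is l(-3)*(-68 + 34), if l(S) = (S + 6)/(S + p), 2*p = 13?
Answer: -204/7 ≈ -29.143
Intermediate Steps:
p = 13/2 (p = (½)*13 = 13/2 ≈ 6.5000)
l(S) = (6 + S)/(13/2 + S) (l(S) = (S + 6)/(S + 13/2) = (6 + S)/(13/2 + S))
l(-3)*(-68 + 34) = (2*(6 - 3)/(13 + 2*(-3)))*(-68 + 34) = (2*3/(13 - 6))*(-34) = (2*3/7)*(-34) = (2*(⅐)*3)*(-34) = (6/7)*(-34) = -204/7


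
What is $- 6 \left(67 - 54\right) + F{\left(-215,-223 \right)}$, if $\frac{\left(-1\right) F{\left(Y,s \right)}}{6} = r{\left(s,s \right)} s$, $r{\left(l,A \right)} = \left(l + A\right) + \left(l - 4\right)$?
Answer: $-900552$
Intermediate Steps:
$r{\left(l,A \right)} = -4 + A + 2 l$ ($r{\left(l,A \right)} = \left(A + l\right) + \left(-4 + l\right) = -4 + A + 2 l$)
$F{\left(Y,s \right)} = - 6 s \left(-4 + 3 s\right)$ ($F{\left(Y,s \right)} = - 6 \left(-4 + s + 2 s\right) s = - 6 \left(-4 + 3 s\right) s = - 6 s \left(-4 + 3 s\right)$)
$- 6 \left(67 - 54\right) + F{\left(-215,-223 \right)} = - 6 \left(67 - 54\right) + 6 \left(-223\right) \left(4 - -669\right) = - 6 \left(67 - 54\right) + 6 \left(-223\right) \left(4 + 669\right) = \left(-6\right) 13 + 6 \left(-223\right) 673 = -78 - 900474 = -900552$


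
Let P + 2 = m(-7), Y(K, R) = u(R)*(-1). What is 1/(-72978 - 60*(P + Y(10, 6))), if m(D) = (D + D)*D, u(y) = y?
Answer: -1/78378 ≈ -1.2759e-5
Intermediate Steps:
m(D) = 2*D² (m(D) = (2*D)*D = 2*D²)
Y(K, R) = -R (Y(K, R) = R*(-1) = -R)
P = 96 (P = -2 + 2*(-7)² = -2 + 2*49 = -2 + 98 = 96)
1/(-72978 - 60*(P + Y(10, 6))) = 1/(-72978 - 60*(96 - 1*6)) = 1/(-72978 - 60*(96 - 6)) = 1/(-72978 - 60*90) = 1/(-72978 - 5400) = 1/(-78378) = -1/78378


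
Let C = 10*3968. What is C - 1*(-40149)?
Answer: 79829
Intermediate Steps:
C = 39680
C - 1*(-40149) = 39680 - 1*(-40149) = 39680 + 40149 = 79829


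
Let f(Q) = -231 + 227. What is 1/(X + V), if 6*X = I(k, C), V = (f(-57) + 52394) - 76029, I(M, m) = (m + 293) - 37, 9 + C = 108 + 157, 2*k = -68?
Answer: -3/70661 ≈ -4.2456e-5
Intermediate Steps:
k = -34 (k = (1/2)*(-68) = -34)
f(Q) = -4
C = 256 (C = -9 + (108 + 157) = -9 + 265 = 256)
I(M, m) = 256 + m (I(M, m) = (293 + m) - 37 = 256 + m)
V = -23639 (V = (-4 + 52394) - 76029 = 52390 - 76029 = -23639)
X = 256/3 (X = (256 + 256)/6 = (1/6)*512 = 256/3 ≈ 85.333)
1/(X + V) = 1/(256/3 - 23639) = 1/(-70661/3) = -3/70661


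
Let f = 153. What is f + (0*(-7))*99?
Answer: 153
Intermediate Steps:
f + (0*(-7))*99 = 153 + (0*(-7))*99 = 153 + 0*99 = 153 + 0 = 153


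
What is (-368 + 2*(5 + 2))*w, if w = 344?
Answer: -121776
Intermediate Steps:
(-368 + 2*(5 + 2))*w = (-368 + 2*(5 + 2))*344 = (-368 + 2*7)*344 = (-368 + 14)*344 = -354*344 = -121776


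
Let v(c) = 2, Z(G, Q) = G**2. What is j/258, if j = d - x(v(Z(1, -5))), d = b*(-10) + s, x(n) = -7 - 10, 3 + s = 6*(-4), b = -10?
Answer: 15/43 ≈ 0.34884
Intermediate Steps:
s = -27 (s = -3 + 6*(-4) = -3 - 24 = -27)
x(n) = -17
d = 73 (d = -10*(-10) - 27 = 100 - 27 = 73)
j = 90 (j = 73 - 1*(-17) = 73 + 17 = 90)
j/258 = 90/258 = 90*(1/258) = 15/43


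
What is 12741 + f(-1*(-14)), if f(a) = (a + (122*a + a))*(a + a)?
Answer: 61349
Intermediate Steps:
f(a) = 248*a**2 (f(a) = (a + 123*a)*(2*a) = (124*a)*(2*a) = 248*a**2)
12741 + f(-1*(-14)) = 12741 + 248*(-1*(-14))**2 = 12741 + 248*14**2 = 12741 + 248*196 = 12741 + 48608 = 61349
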